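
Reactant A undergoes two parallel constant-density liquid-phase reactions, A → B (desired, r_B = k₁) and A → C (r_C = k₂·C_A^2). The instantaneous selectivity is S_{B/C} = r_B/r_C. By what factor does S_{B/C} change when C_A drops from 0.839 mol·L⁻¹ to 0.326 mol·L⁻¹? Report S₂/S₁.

6.62

S_{B/C} = (k₁/k₂)·C_A^-2, so S₂/S₁ = (C_{A,2}/C_{A,1})^-2.
= (0.326/0.839)^(-2) = (0.3886)^(-2) = 6.62.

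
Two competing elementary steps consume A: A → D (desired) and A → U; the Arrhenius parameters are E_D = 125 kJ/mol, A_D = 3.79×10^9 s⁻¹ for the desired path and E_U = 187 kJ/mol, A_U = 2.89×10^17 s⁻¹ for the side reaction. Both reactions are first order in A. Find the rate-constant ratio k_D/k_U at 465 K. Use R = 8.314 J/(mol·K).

k_D/k_U = (A_D/A_U)·exp[−(E_D−E_U)/(RT)] = (A_D/A_U)·exp[(E_U−E_D)/(RT)].
(E_U−E_D)/(RT) = (187−125)×10³/(8.314×465) = 62000/3866 = 16.04.
k_D/k_U = (3.79×10^9/2.89×10^17)·exp(16.04) = 1.311×10^-8 × 9.223×10^6 = 0.121.

0.121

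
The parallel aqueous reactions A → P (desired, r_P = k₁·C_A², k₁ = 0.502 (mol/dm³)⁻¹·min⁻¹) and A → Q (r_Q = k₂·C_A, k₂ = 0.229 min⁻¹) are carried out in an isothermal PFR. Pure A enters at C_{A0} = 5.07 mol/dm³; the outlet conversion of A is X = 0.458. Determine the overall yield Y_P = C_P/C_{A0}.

C_A = C_{A0}(1−X) = 2.748 mol/dm³.
Along a PFR/batch, dC_Q/dC_A = −r_Q/(r_P+r_Q) = −k₂/(k₂+k₁·C_A).
Integrating from C_{A0} to C_A: C_Q = (0.229/0.502)·ln[(0.229+0.502·5.07)/(0.229+0.502·2.75)] = 0.4562·ln(2.774/1.608) = 0.2486 mol/dm³.
Then C_P = (C_{A0}−C_A) − C_Q = 2.322 − 0.2486 = 2.073 mol/dm³.
Y_P = C_P/C_{A0} = 2.073/5.07 = 0.409.

0.409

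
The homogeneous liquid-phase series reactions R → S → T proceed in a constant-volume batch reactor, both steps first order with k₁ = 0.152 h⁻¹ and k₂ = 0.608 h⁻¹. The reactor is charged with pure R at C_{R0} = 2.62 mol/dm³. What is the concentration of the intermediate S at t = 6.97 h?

The intermediate concentration in a first-order A→B→C sequence is C_S = k₁C_{R0}(e^(−k₁t) − e^(−k₂t))/(k₂−k₁).
e^(−k₁t) = e^(−0.152×6.97) = e^(−1.059) = 0.3466; e^(−k₂t) = e^(−4.238) = 0.01444.
C_S = 0.152×2.62/(0.608−0.152) × (0.3466−0.01444) = 0.8733×0.3322 = 0.2901 mol/dm³.

0.290 mol/dm³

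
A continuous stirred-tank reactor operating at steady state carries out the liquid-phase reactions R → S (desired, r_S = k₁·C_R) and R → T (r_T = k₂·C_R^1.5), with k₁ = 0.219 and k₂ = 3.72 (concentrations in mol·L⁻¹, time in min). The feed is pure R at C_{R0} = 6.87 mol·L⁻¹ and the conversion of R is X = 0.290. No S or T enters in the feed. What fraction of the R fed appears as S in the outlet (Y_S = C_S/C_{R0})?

0.00753

Exit C_R = C_{R0}(1−X) = 6.87×0.710 = 4.878 mol·L⁻¹.
Rates in a CSTR are evaluated at the outlet concentration: r_S = 0.219×4.878 = 1.068, r_T = 3.72×4.878^1.5 = 40.07.
Fraction of consumed R going to S: r_S/(r_S+r_T) = 0.02596.
C_S = 0.02596·C_{R0}·X = 0.02596×6.87×0.290 = 0.0517 mol·L⁻¹; Y_S = C_S/C_{R0} = 0.00753.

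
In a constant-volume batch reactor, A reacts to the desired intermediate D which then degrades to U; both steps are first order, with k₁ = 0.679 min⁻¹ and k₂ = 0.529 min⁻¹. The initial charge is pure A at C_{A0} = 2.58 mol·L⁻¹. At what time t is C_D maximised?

1.66 min

Setting dC_D/dt = 0 gives t_opt = ln(k₂/k₁)/(k₂−k₁).
= ln(0.529/0.679)/(0.529−0.679) = ln(0.7791)/-0.1500 = -0.2496/-0.1500 = 1.66 min.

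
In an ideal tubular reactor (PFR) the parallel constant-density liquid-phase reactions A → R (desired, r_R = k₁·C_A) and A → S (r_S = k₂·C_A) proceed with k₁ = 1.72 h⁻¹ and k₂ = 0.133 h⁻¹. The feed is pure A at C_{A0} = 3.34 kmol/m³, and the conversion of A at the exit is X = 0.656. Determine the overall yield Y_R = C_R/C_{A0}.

C_A = C_{A0}(1−X) = 1.149 kmol/m³.
Both paths are first order in A, so the instantaneous fraction to R is constant: dC_R/d(−C_A) = k₁/(k₁+k₂) = 0.9282.
C_R = 0.9282·(C_{A0}−C_A) = 0.9282×2.191 = 2.03 kmol/m³.
Y_R = C_R/C_{A0} = 2.034/3.34 = 0.609.

0.609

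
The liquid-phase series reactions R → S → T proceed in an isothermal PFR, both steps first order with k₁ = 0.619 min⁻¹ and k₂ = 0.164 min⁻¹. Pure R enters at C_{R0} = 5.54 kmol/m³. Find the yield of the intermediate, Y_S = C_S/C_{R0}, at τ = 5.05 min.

0.535

The intermediate concentration in a first-order A→B→C sequence is C_S = k₁C_{R0}(e^(−k₁τ) − e^(−k₂τ))/(k₂−k₁).
e^(−k₁τ) = e^(−0.619×5.05) = e^(−3.126) = 0.04390; e^(−k₂τ) = e^(−0.8282) = 0.4368.
C_S = 0.619×5.54/(0.164−0.619) × (0.04390−0.4368) = (-7.537)×(-0.3929) = 2.962 kmol/m³.
Y_S = C_S/C_{R0} = 2.962/5.54 = 0.535.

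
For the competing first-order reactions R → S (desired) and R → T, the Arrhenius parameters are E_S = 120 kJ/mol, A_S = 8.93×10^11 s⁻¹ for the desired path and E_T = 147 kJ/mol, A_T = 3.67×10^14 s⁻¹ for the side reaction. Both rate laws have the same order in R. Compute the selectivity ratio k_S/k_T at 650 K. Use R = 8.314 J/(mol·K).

0.360

With equal orders, S_{S/T} = k_S/k_T = (A_S/A_T)·exp[(E_T−E_S)/(RT)].
(E_T−E_S)/(RT) = (147−120)×10³/(8.314×650) = 27000/5404 = 4.996.
k_S/k_T = (8.93×10^11/3.67×10^14)·exp(4.996) = 0.002433 × 147.9 = 0.360.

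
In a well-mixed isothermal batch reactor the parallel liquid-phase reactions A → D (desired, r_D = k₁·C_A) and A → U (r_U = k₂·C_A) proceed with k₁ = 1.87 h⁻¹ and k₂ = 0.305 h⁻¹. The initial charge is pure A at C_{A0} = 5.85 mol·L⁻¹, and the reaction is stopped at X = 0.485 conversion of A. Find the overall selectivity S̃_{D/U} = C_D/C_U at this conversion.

6.13

C_A = C_{A0}(1−X) = 3.013 mol·L⁻¹.
Both paths are first order in A, so the instantaneous fraction to D is constant: dC_D/d(−C_A) = k₁/(k₁+k₂) = 0.8598.
C_D = 0.8598·(C_{A0}−C_A) = 0.8598×2.837 = 2.44 mol·L⁻¹.
C_U = (C_{A0}−C_A)−C_D = 0.3979 mol·L⁻¹; S̃_{D/U} = 2.439/0.3979 = 6.13.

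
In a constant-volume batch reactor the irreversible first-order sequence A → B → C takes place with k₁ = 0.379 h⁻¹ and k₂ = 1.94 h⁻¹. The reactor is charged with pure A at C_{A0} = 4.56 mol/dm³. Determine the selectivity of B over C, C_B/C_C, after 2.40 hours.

Solving the coupled first-order balances gives C_B(t) = [k₁/(k₂−k₁)]·C_{A0}·(e^(−k₁t) − e^(−k₂t)).
e^(−k₁t) = e^(−0.379×2.40) = e^(−0.9096) = 0.4027; e^(−k₂t) = e^(−4.656) = 0.009504.
C_B = 0.379×4.56/(1.94−0.379) × (0.4027−0.009504) = 1.107×0.3932 = 0.4353 mol/dm³.
C_A = C_{A0}e^(−k₁t) = 1.836 mol/dm³, so C_C = C_{A0}−C_A−C_B = 2.288 mol/dm³; C_B/C_C = 0.190.

0.190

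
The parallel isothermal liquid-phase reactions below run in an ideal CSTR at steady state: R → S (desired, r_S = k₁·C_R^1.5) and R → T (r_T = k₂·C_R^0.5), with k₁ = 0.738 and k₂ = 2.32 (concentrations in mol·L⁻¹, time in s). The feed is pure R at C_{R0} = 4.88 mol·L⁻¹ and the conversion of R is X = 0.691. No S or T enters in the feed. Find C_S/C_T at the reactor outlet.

0.480

Exit C_R = C_{R0}(1−X) = 4.88×0.309 = 1.508 mol·L⁻¹.
Rates in a CSTR are evaluated at the outlet concentration: r_S = 0.738×1.508^1.5 = 1.367, r_T = 2.32×1.508^0.5 = 2.849.
Overall selectivity = C_S/C_T = r_Sτ/(r_Tτ) = r_S/r_T = 0.480.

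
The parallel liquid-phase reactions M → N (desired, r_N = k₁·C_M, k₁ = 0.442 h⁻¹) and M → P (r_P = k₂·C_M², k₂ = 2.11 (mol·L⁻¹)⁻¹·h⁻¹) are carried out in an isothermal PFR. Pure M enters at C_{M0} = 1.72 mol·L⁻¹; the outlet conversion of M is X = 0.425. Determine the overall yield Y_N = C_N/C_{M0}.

0.0580

C_M = C_{M0}(1−X) = 0.9890 mol·L⁻¹.
Along a PFR/batch, dC_N/dC_M = −r_N/(r_N+r_P) = −k₁/(k₁+k₂·C_M).
Integrating from C_{M0} to C_M: C_N = (0.442/2.11)·ln[(0.442+2.11·1.72)/(0.442+2.11·0.989)] = 0.2095·ln(4.071/2.529) = 0.09975 mol·L⁻¹.
Y_N = C_N/C_{M0} = 0.09975/1.72 = 0.0580.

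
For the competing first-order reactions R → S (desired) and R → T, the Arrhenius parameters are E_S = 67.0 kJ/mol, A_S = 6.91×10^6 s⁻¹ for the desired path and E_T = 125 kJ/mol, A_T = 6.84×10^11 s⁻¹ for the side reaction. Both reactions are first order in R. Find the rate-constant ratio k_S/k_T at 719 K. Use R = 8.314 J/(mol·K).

0.165

Since both paths have the same order in R, the concentration cancels and S_{S/T} = k_S/k_T = (A_S/A_T)·exp[(E_T−E_S)/(RT)].
(E_T−E_S)/(RT) = (125−67.0)×10³/(8.314×719) = 58000/5978 = 9.703.
k_S/k_T = (6.91×10^6/6.84×10^11)·exp(9.703) = 1.010×10^-5 × 16360 = 0.165.
Since E_S < E_T, lowering the temperature improves selectivity toward S.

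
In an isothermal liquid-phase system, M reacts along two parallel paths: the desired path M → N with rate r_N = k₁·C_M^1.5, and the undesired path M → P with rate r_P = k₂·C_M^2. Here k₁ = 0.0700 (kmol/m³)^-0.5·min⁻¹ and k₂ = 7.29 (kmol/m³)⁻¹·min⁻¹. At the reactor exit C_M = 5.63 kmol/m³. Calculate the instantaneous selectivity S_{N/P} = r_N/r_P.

S_{N/P} = r_N/r_P = (k₁·C_M^1.5)/(k₂·C_M^2) = (k₁/k₂)·C_M^-0.5.
= (0.0700×5.630^1.5) / (7.29×5.630^2) = 0.9351/231.1 = 0.00405.

0.00405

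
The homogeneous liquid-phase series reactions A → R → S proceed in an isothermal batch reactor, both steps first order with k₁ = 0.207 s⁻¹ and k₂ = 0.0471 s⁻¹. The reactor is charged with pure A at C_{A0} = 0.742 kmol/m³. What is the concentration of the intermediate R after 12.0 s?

For first-order series with pure A initially, C_R(t) = k₁C_{A0}/(k₂−k₁)·(e^(−k₁t) − e^(−k₂t)).
e^(−k₁t) = e^(−0.207×12.0) = e^(−2.484) = 0.08341; e^(−k₂t) = e^(−0.5652) = 0.5682.
C_R = 0.207×0.742/(0.0471−0.207) × (0.08341−0.5682) = (-0.9606)×(-0.4848) = 0.4657 kmol/m³.

0.466 kmol/m³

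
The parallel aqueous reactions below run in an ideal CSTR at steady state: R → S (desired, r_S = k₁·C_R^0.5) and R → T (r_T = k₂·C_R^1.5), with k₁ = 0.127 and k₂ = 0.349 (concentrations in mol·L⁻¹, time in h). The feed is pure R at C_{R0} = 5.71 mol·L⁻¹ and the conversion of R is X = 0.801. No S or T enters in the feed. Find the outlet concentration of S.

Exit C_R = C_{R0}(1−X) = 5.71×0.199 = 1.136 mol·L⁻¹.
A CSTR operates uniformly at the exit composition, giving r_S = 0.1354 and r_T = 0.4227 (each k·C_R^n at C_R = 1.136).
Fraction of consumed R going to S: r_S/(r_S+r_T) = 0.2426.
C_S = 0.2426·C_{R0}·X = 0.2426×5.71×0.801 = 1.11 mol·L⁻¹.

1.11 mol·L⁻¹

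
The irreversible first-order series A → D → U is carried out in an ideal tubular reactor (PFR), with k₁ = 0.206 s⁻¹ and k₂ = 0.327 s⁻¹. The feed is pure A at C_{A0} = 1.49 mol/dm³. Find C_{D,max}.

0.427 mol/dm³

Evaluating C_D at τ_opt = ln(k₂/k₁)/(k₂−k₁) gives C_{D,max}/C_{A0} = (k₁/k₂)^[k₂/(k₂−k₁)].
= (0.206/0.327)^(0.327/(0.327−0.206)) = (0.6300)^(2.702) = 0.2869.
C_{D,max} = 0.2869×1.49 = 0.427 mol/dm³.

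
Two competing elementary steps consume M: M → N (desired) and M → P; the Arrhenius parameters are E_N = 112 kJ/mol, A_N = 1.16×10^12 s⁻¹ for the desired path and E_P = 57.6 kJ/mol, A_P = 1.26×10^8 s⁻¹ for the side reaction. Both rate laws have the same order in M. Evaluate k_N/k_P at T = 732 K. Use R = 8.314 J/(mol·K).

With equal orders, S_{N/P} = k_N/k_P = (A_N/A_P)·exp[(E_P−E_N)/(RT)].
(E_P−E_N)/(RT) = (57.6−112)×10³/(8.314×732) = -54400/6086 = -8.939.
k_N/k_P = (1.16×10^12/1.26×10^8)·exp(-8.939) = 9206 × 1.312×10^-4 = 1.21.

1.21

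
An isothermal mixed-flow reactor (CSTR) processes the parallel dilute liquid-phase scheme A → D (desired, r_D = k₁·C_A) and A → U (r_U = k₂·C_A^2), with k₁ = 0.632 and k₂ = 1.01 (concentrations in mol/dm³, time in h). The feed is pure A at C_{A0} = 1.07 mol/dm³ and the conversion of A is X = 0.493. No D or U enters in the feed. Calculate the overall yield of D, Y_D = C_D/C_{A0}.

0.264

Exit C_A = C_{A0}(1−X) = 1.07×0.507 = 0.5425 mol/dm³.
A CSTR operates uniformly at the exit composition, giving r_D = 0.3429 and r_U = 0.2972 (each k·C_A^n at C_A = 0.5425).
Fraction of consumed A going to D: r_D/(r_D+r_U) = 0.5356.
C_D = 0.5356·C_{A0}·X = 0.5356×1.07×0.493 = 0.283 mol/dm³; Y_D = C_D/C_{A0} = 0.264.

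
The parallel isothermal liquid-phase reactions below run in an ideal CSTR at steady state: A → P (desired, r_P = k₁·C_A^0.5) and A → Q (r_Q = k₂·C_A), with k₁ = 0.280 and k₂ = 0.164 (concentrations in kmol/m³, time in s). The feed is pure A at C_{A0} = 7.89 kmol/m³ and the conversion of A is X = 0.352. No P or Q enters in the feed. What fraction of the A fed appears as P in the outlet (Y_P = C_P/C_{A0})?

Exit C_A = C_{A0}(1−X) = 7.89×0.648 = 5.113 kmol/m³.
In a CSTR the entire volume is at exit conditions, so r_P = 0.280×5.113^0.5 = 0.6331 and r_Q = 0.164×5.113 = 0.8385.
Fraction of consumed A going to P: r_P/(r_P+r_Q) = 0.4302.
C_P = 0.4302·C_{A0}·X = 0.4302×7.89×0.352 = 1.19 kmol/m³; Y_P = C_P/C_{A0} = 0.151.

0.151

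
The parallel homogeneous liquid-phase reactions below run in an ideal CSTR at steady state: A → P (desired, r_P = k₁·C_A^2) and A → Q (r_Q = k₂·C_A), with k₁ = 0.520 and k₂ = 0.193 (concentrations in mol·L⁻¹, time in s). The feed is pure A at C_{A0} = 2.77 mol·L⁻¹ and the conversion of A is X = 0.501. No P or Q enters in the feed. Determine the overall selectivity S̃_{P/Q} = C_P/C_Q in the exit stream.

Exit C_A = C_{A0}(1−X) = 2.77×0.499 = 1.382 mol·L⁻¹.
A CSTR operates uniformly at the exit composition, giving r_P = 0.9935 and r_Q = 0.2668 (each k·C_A^n at C_A = 1.382).
Overall selectivity = C_P/C_Q = r_Pτ/(r_Qτ) = r_P/r_Q = 3.72.

3.72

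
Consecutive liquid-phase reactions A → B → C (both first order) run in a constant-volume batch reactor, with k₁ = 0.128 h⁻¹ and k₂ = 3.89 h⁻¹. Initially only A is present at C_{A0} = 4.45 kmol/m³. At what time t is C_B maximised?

Setting dC_B/dt = 0 gives t_opt = ln(k₂/k₁)/(k₂−k₁).
= ln(3.89/0.128)/(3.89−0.128) = ln(30.39)/3.762 = 3.414/3.762 = 0.908 h.

0.908 h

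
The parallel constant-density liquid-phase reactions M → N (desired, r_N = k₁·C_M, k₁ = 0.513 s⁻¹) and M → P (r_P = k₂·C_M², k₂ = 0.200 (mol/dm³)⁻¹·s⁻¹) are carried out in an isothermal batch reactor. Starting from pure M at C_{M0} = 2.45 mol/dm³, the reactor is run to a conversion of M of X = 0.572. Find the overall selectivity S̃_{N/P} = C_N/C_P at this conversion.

1.50

C_M = C_{M0}(1−X) = 1.049 mol/dm³.
Along a PFR/batch, dC_N/dC_M = −r_N/(r_N+r_P) = −k₁/(k₁+k₂·C_M).
Integrating from C_{M0} to C_M: C_N = (0.513/0.200)·ln[(0.513+0.200·2.45)/(0.513+0.200·1.05)] = 2.565·ln(1.003/0.7227) = 0.8406 mol/dm³.
C_P = (C_{M0}−C_M)−C_N = 0.5608 mol/dm³; S̃_{N/P} = 0.8406/0.5608 = 1.50.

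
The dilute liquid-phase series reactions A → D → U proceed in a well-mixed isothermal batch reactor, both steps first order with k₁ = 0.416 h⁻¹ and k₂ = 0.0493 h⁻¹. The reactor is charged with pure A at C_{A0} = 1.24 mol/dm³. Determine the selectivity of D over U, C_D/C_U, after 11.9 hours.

For first-order series with pure A initially, C_D(t) = k₁C_{A0}/(k₂−k₁)·(e^(−k₁t) − e^(−k₂t)).
e^(−k₁t) = e^(−0.416×11.9) = e^(−4.950) = 0.007081; e^(−k₂t) = e^(−0.5867) = 0.5562.
C_D = 0.416×1.24/(0.0493−0.416) × (0.007081−0.5562) = (-1.407)×(-0.5491) = 0.7724 mol/dm³.
C_A = C_{A0}e^(−k₁t) = 0.008780 mol/dm³, so C_U = C_{A0}−C_A−C_D = 0.4588 mol/dm³; C_D/C_U = 1.68.

1.68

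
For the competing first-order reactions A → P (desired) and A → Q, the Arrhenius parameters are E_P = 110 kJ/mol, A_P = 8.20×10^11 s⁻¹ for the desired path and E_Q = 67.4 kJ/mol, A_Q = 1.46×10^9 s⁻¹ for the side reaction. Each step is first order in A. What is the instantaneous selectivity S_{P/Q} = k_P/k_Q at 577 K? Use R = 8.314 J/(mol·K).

Since both paths have the same order in A, the concentration cancels and S_{P/Q} = k_P/k_Q = (A_P/A_Q)·exp[(E_Q−E_P)/(RT)].
(E_Q−E_P)/(RT) = (67.4−110)×10³/(8.314×577) = -42600/4797 = -8.880.
k_P/k_Q = (8.20×10^11/1.46×10^9)·exp(-8.880) = 561.6 × 1.391×10^-4 = 0.0781.
Since E_P > E_Q, raising the temperature improves selectivity toward P.

0.0781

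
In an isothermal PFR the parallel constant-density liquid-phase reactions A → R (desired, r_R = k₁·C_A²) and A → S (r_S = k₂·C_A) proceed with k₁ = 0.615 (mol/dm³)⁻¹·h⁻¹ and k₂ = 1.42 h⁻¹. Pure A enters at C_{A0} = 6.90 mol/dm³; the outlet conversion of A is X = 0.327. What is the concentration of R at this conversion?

C_A = C_{A0}(1−X) = 4.644 mol/dm³.
Along a PFR/batch, dC_S/dC_A = −r_S/(r_R+r_S) = −k₂/(k₂+k₁·C_A).
Integrating from C_{A0} to C_A: C_S = (1.42/0.615)·ln[(1.42+0.615·6.90)/(1.42+0.615·4.64)] = 2.309·ln(5.663/4.276) = 0.6489 mol/dm³.
Then C_R = (C_{A0}−C_A) − C_S = 2.256 − 0.6489 = 1.607 mol/dm³.

1.61 mol/dm³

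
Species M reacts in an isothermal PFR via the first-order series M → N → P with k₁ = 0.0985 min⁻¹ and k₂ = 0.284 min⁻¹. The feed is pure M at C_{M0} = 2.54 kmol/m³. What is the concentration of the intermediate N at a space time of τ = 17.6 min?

0.229 kmol/m³

Solving the coupled first-order balances gives C_N(τ) = [k₁/(k₂−k₁)]·C_{M0}·(e^(−k₁τ) − e^(−k₂τ)).
e^(−k₁τ) = e^(−0.0985×17.6) = e^(−1.734) = 0.1766; e^(−k₂τ) = e^(−4.998) = 0.006749.
C_N = 0.0985×2.54/(0.284−0.0985) × (0.1766−0.006749) = 1.349×0.1699 = 0.2291 kmol/m³.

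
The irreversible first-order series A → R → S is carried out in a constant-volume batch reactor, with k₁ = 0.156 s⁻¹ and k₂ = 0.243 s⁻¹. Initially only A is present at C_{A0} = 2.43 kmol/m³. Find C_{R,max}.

Evaluating C_R at t_opt = ln(k₂/k₁)/(k₂−k₁) gives C_{R,max}/C_{A0} = (k₁/k₂)^[k₂/(k₂−k₁)].
= (0.156/0.243)^(0.243/(0.243−0.156)) = (0.6420)^(2.793) = 0.2900.
C_{R,max} = 0.2900×2.43 = 0.705 kmol/m³.

0.705 kmol/m³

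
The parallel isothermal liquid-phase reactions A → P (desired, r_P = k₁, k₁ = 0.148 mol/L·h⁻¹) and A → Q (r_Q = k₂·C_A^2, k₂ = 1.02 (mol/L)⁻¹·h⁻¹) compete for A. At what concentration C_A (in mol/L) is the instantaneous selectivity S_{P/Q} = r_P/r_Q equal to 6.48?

0.150 mol/L

S_{P/Q} = (k₁/k₂)·C_A^-2 ⇒ C_A = (S·k₂/k₁)^(-0.5).
= (6.48×1.02/0.148)^(-0.5) = (44.66)^(-0.5) = 0.150 mol/L.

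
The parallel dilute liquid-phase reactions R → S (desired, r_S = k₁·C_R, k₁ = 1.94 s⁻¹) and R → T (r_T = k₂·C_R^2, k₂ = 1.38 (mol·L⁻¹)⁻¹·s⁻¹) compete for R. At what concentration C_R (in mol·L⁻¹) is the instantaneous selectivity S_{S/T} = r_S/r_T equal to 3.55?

0.396 mol·L⁻¹

S_{S/T} = (k₁/k₂)·C_R⁻¹ ⇒ C_R = (S·k₂/k₁)^(-1).
= (3.55×1.38/1.94)^(-1) = (2.525)^(-1) = 0.396 mol·L⁻¹.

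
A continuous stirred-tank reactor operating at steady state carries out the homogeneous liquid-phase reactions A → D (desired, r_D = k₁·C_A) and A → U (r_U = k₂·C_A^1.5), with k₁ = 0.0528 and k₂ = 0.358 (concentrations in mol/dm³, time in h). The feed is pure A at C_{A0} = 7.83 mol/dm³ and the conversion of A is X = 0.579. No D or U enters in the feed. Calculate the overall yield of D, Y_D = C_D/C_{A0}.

0.0435

Exit C_A = C_{A0}(1−X) = 7.83×0.421 = 3.296 mol/dm³.
A CSTR operates uniformly at the exit composition, giving r_D = 0.1741 and r_U = 2.143 (each k·C_A^n at C_A = 3.296).
Fraction of consumed A going to D: r_D/(r_D+r_U) = 0.07513.
C_D = 0.07513·C_{A0}·X = 0.07513×7.83×0.579 = 0.341 mol/dm³; Y_D = C_D/C_{A0} = 0.0435.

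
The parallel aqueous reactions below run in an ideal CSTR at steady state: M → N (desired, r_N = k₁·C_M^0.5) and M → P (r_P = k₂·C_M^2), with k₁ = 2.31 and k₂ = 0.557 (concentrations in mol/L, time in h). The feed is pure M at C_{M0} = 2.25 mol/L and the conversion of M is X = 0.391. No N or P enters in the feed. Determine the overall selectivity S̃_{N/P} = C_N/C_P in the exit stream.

2.59

Exit C_M = C_{M0}(1−X) = 2.25×0.609 = 1.370 mol/L.
A CSTR operates uniformly at the exit composition, giving r_N = 2.704 and r_P = 1.046 (each k·C_M^n at C_M = 1.370).
Overall selectivity = C_N/C_P = r_Nτ/(r_Pτ) = r_N/r_P = 2.59.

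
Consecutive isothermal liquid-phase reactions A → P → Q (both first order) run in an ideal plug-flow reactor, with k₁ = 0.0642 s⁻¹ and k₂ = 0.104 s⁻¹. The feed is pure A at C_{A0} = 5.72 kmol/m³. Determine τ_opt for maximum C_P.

The intermediate peaks when r₁ = r₂, i.e. k₁e^(−k₁τ) = k₂e^(−k₂τ), giving τ_opt = ln(k₂/k₁)/(k₂−k₁).
= ln(0.104/0.0642)/(0.104−0.0642) = ln(1.620)/0.03980 = 0.4824/0.03980 = 12.1 s.

12.1 s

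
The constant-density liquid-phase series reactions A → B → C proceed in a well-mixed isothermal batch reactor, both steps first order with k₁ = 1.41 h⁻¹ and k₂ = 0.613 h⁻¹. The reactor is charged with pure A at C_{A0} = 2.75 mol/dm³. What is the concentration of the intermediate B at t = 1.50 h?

1.35 mol/dm³

Solving the coupled first-order balances gives C_B(t) = [k₁/(k₂−k₁)]·C_{A0}·(e^(−k₁t) − e^(−k₂t)).
e^(−k₁t) = e^(−1.41×1.50) = e^(−2.115) = 0.1206; e^(−k₂t) = e^(−0.9195) = 0.3987.
C_B = 1.41×2.75/(0.613−1.41) × (0.1206−0.3987) = (-4.865)×(-0.2781) = 1.353 mol/dm³.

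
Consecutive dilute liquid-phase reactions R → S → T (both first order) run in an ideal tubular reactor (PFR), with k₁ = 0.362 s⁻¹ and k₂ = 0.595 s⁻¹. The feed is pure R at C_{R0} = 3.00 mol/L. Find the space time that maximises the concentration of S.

For first-order series the maximum of C_S occurs at τ_opt = ln(k₂/k₁)/(k₂−k₁).
= ln(0.595/0.362)/(0.595−0.362) = ln(1.644)/0.2330 = 0.4969/0.2330 = 2.13 s.

2.13 s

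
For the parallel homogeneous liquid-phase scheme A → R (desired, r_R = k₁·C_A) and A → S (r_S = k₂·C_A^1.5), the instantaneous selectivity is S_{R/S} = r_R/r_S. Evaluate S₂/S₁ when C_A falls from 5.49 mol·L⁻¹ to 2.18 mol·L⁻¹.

S_{R/S} = (k₁/k₂)·C_A^-0.5, so S₂/S₁ = (C_{A,2}/C_{A,1})^-0.5.
= (2.18/5.49)^(-0.5) = (0.3971)^(-0.5) = 1.59.
Selectivity toward R rises as C_A falls — low-concentration operation is favoured.

1.59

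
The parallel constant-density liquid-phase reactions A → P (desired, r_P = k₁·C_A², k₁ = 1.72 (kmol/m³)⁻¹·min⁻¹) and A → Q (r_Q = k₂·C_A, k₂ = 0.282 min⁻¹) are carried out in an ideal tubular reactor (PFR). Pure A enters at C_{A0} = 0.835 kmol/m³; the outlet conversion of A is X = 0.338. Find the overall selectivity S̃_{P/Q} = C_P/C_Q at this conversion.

C_A = C_{A0}(1−X) = 0.5528 kmol/m³.
Along a PFR/batch, dC_Q/dC_A = −r_Q/(r_P+r_Q) = −k₂/(k₂+k₁·C_A).
Integrating from C_{A0} to C_A: C_Q = (0.282/1.72)·ln[(0.282+1.72·0.835)/(0.282+1.72·0.553)] = 0.1640·ln(1.718/1.233) = 0.05444 kmol/m³.
Then C_P = (C_{A0}−C_A) − C_Q = 0.2822 − 0.05444 = 0.2278 kmol/m³.
S̃_{P/Q} = C_P/C_Q = 0.2278/0.05444 = 4.18.

4.18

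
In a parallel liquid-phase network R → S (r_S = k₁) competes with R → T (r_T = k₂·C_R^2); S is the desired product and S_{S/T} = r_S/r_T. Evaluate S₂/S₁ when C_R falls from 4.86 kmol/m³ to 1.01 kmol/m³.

S_{S/T} = (k₁/k₂)·C_R^-2, so S₂/S₁ = (C_{R,2}/C_{R,1})^-2.
= (1.01/4.86)^(-2) = (0.2078)^(-2) = 23.2.
Selectivity toward S rises as C_R falls — low-concentration operation is favoured.

23.2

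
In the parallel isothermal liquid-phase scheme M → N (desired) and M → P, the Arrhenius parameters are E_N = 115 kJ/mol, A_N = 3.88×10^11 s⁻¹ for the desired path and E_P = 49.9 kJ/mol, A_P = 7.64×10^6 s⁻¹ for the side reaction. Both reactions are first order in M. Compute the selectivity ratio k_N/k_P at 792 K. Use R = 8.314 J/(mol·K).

Since both paths have the same order in M, the concentration cancels and S_{N/P} = k_N/k_P = (A_N/A_P)·exp[(E_P−E_N)/(RT)].
(E_P−E_N)/(RT) = (49.9−115)×10³/(8.314×792) = -65100/6585 = -9.887.
k_N/k_P = (3.88×10^11/7.64×10^6)·exp(-9.887) = 50785 × 5.085×10^-5 = 2.58.

2.58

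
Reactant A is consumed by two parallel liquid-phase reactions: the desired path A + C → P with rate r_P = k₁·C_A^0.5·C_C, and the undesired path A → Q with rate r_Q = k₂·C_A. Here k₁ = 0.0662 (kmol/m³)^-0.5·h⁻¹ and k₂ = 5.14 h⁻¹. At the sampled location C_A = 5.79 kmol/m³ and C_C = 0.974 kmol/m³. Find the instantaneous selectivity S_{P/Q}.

0.00521

S_{P/Q} = r_P/r_Q = (k₁·C_A^0.5·C_C)/(k₂·C_A) = (k₁/k₂)·C_A^-0.5·C_C.
= (0.0662×5.790^0.5×0.9740) / (5.14×5.790) = 0.1552/29.76 = 0.00521.
The undesired path is higher order in A, so low C_A (CSTR or dilute feed) favours P.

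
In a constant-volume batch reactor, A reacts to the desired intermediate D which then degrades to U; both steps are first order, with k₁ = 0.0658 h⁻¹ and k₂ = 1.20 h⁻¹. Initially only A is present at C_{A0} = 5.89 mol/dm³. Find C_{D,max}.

For a first-order series the maximum intermediate yield is C_{D,max}/C_{A0} = (k₁/k₂)^[k₂/(k₂−k₁)].
= (0.0658/1.20)^(1.20/(1.20−0.0658)) = (0.05483)^(1.058) = 0.04633.
C_{D,max} = 0.04633×5.89 = 0.273 mol/dm³.

0.273 mol/dm³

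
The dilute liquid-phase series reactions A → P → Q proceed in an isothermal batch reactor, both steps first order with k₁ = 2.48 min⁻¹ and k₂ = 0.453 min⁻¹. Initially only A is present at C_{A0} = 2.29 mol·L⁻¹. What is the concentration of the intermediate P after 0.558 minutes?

Solving the coupled first-order balances gives C_P(t) = [k₁/(k₂−k₁)]·C_{A0}·(e^(−k₁t) − e^(−k₂t)).
e^(−k₁t) = e^(−2.48×0.558) = e^(−1.384) = 0.2506; e^(−k₂t) = e^(−0.2528) = 0.7766.
C_P = 2.48×2.29/(0.453−2.48) × (0.2506−0.7766) = (-2.802)×(-0.5260) = 1.474 mol·L⁻¹.

1.47 mol·L⁻¹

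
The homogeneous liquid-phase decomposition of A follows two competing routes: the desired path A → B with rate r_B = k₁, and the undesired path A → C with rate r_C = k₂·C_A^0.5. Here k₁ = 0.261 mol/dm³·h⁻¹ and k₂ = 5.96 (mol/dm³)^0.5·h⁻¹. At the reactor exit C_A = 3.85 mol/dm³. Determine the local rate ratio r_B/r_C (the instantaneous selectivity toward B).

S_{B/C} = r_B/r_C = (k₁)/(k₂·C_A^0.5) = (k₁/k₂)·C_A^-0.5.
= (0.261) / (5.96×3.850^0.5) = 0.2610/11.69 = 0.0223.
The undesired path is higher order in A, so low C_A (CSTR or dilute feed) favours B.

0.0223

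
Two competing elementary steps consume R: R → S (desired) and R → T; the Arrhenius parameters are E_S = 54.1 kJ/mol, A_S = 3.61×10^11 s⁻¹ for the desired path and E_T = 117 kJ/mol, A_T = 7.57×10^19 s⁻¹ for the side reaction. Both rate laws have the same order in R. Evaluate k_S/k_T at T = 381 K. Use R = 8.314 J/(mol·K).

Since both paths have the same order in R, the concentration cancels and S_{S/T} = k_S/k_T = (A_S/A_T)·exp[(E_T−E_S)/(RT)].
(E_T−E_S)/(RT) = (117−54.1)×10³/(8.314×381) = 62900/3168 = 19.86.
k_S/k_T = (3.61×10^11/7.57×10^19)·exp(19.86) = 4.769×10^-9 × 4.206×10^8 = 2.01.

2.01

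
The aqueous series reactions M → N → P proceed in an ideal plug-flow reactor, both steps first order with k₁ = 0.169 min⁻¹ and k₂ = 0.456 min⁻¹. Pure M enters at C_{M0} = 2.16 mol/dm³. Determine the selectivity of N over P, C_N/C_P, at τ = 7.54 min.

Solving the coupled first-order balances gives C_N(τ) = [k₁/(k₂−k₁)]·C_{M0}·(e^(−k₁τ) − e^(−k₂τ)).
e^(−k₁τ) = e^(−0.169×7.54) = e^(−1.274) = 0.2796; e^(−k₂τ) = e^(−3.438) = 0.03212.
C_N = 0.169×2.16/(0.456−0.169) × (0.2796−0.03212) = 1.272×0.2475 = 0.3148 mol/dm³.
C_M = C_{M0}e^(−k₁τ) = 0.6040 mol/dm³, so C_P = C_{M0}−C_M−C_N = 1.241 mol/dm³; C_N/C_P = 0.254.

0.254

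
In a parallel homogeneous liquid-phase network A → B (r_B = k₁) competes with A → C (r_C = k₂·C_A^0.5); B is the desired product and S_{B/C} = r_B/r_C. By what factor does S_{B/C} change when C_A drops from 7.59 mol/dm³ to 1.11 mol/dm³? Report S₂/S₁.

2.61

S_{B/C} = (k₁/k₂)·C_A^-0.5, so S₂/S₁ = (C_{A,2}/C_{A,1})^-0.5.
= (1.11/7.59)^(-0.5) = (0.1462)^(-0.5) = 2.61.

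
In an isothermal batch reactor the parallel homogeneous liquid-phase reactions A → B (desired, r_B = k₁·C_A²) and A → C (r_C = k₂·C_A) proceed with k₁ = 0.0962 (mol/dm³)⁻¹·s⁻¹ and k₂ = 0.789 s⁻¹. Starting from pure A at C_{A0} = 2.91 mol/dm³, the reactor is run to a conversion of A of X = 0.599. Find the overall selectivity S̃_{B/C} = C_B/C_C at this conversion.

C_A = C_{A0}(1−X) = 1.167 mol/dm³.
Along a PFR/batch, dC_C/dC_A = −r_C/(r_B+r_C) = −k₂/(k₂+k₁·C_A).
Integrating from C_{A0} to C_A: C_C = (0.789/0.0962)·ln[(0.789+0.0962·2.91)/(0.789+0.0962·1.17)] = 8.202·ln(1.069/0.9013) = 1.399 mol/dm³.
Then C_B = (C_{A0}−C_A) − C_C = 1.743 − 1.399 = 0.3436 mol/dm³.
S̃_{B/C} = C_B/C_C = 0.3436/1.399 = 0.246.

0.246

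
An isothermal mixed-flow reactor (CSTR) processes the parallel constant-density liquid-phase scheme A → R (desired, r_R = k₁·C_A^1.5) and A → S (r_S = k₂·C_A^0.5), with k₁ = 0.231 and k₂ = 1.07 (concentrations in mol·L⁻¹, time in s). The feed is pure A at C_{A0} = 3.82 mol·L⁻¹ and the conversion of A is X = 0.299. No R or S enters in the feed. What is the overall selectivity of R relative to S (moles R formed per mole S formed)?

Exit C_A = C_{A0}(1−X) = 3.82×0.701 = 2.678 mol·L⁻¹.
Rates in a CSTR are evaluated at the outlet concentration: r_R = 0.231×2.678^1.5 = 1.012, r_S = 1.07×2.678^0.5 = 1.751.
Overall selectivity = C_R/C_S = r_Rτ/(r_Sτ) = r_R/r_S = 0.578.

0.578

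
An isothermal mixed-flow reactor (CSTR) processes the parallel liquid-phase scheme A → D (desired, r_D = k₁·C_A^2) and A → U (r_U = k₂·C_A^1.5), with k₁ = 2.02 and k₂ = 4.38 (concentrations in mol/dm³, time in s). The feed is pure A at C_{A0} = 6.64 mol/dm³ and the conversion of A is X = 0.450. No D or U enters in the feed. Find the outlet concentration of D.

1.40 mol/dm³

Exit C_A = C_{A0}(1−X) = 6.64×0.550 = 3.652 mol/dm³.
A CSTR operates uniformly at the exit composition, giving r_D = 26.94 and r_U = 30.57 (each k·C_A^n at C_A = 3.652).
Fraction of consumed A going to D: r_D/(r_D+r_U) = 0.4685.
C_D = 0.4685·C_{A0}·X = 0.4685×6.64×0.450 = 1.40 mol/dm³.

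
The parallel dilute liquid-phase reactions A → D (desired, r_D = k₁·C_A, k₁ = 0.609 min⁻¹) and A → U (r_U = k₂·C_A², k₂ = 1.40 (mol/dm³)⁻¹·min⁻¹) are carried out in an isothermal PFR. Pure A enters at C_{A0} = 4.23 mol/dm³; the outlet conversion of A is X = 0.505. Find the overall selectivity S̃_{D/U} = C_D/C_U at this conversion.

C_A = C_{A0}(1−X) = 2.094 mol/dm³.
Along a PFR/batch, dC_D/dC_A = −r_D/(r_D+r_U) = −k₁/(k₁+k₂·C_A).
Integrating from C_{A0} to C_A: C_D = (0.609/1.40)·ln[(0.609+1.40·4.23)/(0.609+1.40·2.09)] = 0.4350·ln(6.531/3.540) = 0.2664 mol/dm³.
C_U = (C_{A0}−C_A)−C_D = 1.870 mol/dm³; S̃_{D/U} = 0.2664/1.870 = 0.142.

0.142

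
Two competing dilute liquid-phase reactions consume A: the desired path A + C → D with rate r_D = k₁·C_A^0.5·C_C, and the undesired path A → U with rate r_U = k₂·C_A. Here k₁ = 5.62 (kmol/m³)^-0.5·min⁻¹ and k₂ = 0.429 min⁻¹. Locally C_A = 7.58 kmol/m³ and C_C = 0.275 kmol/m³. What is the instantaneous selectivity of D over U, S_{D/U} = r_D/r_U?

S_{D/U} = r_D/r_U = (k₁·C_A^0.5·C_C)/(k₂·C_A) = (k₁/k₂)·C_A^-0.5·C_C.
= (5.62×7.580^0.5×0.2750) / (0.429×7.580) = 4.255/3.252 = 1.31.
The undesired path is higher order in A, so low C_A (CSTR or dilute feed) favours D.

1.31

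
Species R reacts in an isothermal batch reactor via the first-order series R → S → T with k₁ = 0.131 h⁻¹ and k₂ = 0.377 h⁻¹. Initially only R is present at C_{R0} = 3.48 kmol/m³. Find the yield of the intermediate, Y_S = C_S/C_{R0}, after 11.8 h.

The intermediate concentration in a first-order A→B→C sequence is C_S = k₁C_{R0}(e^(−k₁t) − e^(−k₂t))/(k₂−k₁).
e^(−k₁t) = e^(−0.131×11.8) = e^(−1.546) = 0.2131; e^(−k₂t) = e^(−4.449) = 0.01169.
C_S = 0.131×3.48/(0.377−0.131) × (0.2131−0.01169) = 1.853×0.2014 = 0.3733 kmol/m³.
Y_S = C_S/C_{R0} = 0.3733/3.48 = 0.107.

0.107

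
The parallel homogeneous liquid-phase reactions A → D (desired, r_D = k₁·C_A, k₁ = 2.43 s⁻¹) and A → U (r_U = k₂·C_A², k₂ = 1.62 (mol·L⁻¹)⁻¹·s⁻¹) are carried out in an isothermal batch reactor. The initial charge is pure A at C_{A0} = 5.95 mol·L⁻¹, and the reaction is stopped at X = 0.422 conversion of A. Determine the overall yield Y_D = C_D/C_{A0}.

0.104

C_A = C_{A0}(1−X) = 3.439 mol·L⁻¹.
Along a PFR/batch, dC_D/dC_A = −r_D/(r_D+r_U) = −k₁/(k₁+k₂·C_A).
Integrating from C_{A0} to C_A: C_D = (2.43/1.62)·ln[(2.43+1.62·5.95)/(2.43+1.62·3.44)] = 1.500·ln(12.07/8.001) = 0.6165 mol·L⁻¹.
Y_D = C_D/C_{A0} = 0.6165/5.95 = 0.104.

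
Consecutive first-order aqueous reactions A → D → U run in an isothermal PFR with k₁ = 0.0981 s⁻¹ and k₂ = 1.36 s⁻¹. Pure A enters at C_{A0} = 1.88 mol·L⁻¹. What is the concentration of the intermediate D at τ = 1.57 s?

For first-order series with pure A initially, C_D(τ) = k₁C_{A0}/(k₂−k₁)·(e^(−k₁τ) − e^(−k₂τ)).
e^(−k₁τ) = e^(−0.0981×1.57) = e^(−0.1540) = 0.8573; e^(−k₂τ) = e^(−2.135) = 0.1182.
C_D = 0.0981×1.88/(1.36−0.0981) × (0.8573−0.1182) = 0.1462×0.7390 = 0.1080 mol·L⁻¹.

0.108 mol·L⁻¹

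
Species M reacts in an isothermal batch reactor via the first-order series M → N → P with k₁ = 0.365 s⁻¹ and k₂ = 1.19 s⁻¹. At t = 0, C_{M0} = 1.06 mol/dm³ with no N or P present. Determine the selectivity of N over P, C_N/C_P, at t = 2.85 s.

The intermediate concentration in a first-order A→B→C sequence is C_N = k₁C_{M0}(e^(−k₁t) − e^(−k₂t))/(k₂−k₁).
e^(−k₁t) = e^(−0.365×2.85) = e^(−1.040) = 0.3534; e^(−k₂t) = e^(−3.391) = 0.03366.
C_N = 0.365×1.06/(1.19−0.365) × (0.3534−0.03366) = 0.4690×0.3197 = 0.1499 mol/dm³.
C_M = C_{M0}e^(−k₁t) = 0.3746 mol/dm³, so C_P = C_{M0}−C_M−C_N = 0.5355 mol/dm³; C_N/C_P = 0.280.

0.280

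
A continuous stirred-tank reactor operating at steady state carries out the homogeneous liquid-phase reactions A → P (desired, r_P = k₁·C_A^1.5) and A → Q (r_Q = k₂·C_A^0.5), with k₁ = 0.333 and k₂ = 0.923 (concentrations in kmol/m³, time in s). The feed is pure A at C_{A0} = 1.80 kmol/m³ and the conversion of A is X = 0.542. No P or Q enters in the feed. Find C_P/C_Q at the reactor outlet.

0.297

Exit C_A = C_{A0}(1−X) = 1.80×0.458 = 0.8244 kmol/m³.
In a CSTR the entire volume is at exit conditions, so r_P = 0.333×0.8244^1.5 = 0.2493 and r_Q = 0.923×0.8244^0.5 = 0.8381.
Overall selectivity = C_P/C_Q = r_Pτ/(r_Qτ) = r_P/r_Q = 0.297.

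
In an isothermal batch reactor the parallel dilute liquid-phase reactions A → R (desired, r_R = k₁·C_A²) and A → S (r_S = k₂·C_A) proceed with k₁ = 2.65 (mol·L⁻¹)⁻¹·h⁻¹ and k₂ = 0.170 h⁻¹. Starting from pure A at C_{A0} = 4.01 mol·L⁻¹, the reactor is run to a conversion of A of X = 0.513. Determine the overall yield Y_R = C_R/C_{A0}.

0.502

C_A = C_{A0}(1−X) = 1.953 mol·L⁻¹.
Along a PFR/batch, dC_S/dC_A = −r_S/(r_R+r_S) = −k₂/(k₂+k₁·C_A).
Integrating from C_{A0} to C_A: C_S = (0.170/2.65)·ln[(0.170+2.65·4.01)/(0.170+2.65·1.95)] = 0.06415·ln(10.80/5.345) = 0.04510 mol·L⁻¹.
Then C_R = (C_{A0}−C_A) − C_S = 2.057 − 0.04510 = 2.012 mol·L⁻¹.
Y_R = C_R/C_{A0} = 2.012/4.01 = 0.502.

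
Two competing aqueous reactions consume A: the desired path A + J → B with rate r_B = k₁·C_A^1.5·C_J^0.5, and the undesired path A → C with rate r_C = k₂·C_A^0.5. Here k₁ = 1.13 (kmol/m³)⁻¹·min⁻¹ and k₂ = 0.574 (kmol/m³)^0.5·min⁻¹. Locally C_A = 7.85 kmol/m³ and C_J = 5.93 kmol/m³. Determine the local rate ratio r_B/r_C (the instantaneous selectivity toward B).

37.6

S_{B/C} = r_B/r_C = (k₁·C_A^1.5·C_J^0.5)/(k₂·C_A^0.5) = (k₁/k₂)·C_A·C_J^0.5.
= (1.13×7.850^1.5×5.930^0.5) / (0.574×7.850^0.5) = 60.52/1.608 = 37.6.
Since the desired path is higher order in A, keeping C_A high (PFR or concentrated feed) favours B.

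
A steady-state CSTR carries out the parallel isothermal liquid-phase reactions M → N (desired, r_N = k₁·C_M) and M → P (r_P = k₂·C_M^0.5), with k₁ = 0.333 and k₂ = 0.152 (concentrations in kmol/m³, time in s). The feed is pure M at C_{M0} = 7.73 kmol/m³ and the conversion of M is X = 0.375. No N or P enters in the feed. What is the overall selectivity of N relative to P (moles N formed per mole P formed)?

Exit C_M = C_{M0}(1−X) = 7.73×0.625 = 4.831 kmol/m³.
In a CSTR the entire volume is at exit conditions, so r_N = 0.333×4.831 = 1.609 and r_P = 0.152×4.831^0.5 = 0.3341.
Overall selectivity = C_N/C_P = r_Nτ/(r_Pτ) = r_N/r_P = 4.82.

4.82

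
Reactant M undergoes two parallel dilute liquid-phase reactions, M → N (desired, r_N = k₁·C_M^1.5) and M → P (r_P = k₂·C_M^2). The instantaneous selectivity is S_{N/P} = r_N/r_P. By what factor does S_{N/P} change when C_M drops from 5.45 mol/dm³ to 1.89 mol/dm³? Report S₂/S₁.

S_{N/P} = (k₁/k₂)·C_M^-0.5, so S₂/S₁ = (C_{M,2}/C_{M,1})^-0.5.
= (1.89/5.45)^(-0.5) = (0.3468)^(-0.5) = 1.70.

1.70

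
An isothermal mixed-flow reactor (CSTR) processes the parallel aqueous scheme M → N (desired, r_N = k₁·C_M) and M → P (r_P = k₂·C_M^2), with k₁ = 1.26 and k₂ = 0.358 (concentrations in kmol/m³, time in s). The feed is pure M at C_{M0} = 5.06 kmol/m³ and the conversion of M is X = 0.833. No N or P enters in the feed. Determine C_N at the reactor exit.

Exit C_M = C_{M0}(1−X) = 5.06×0.167 = 0.8450 kmol/m³.
Rates in a CSTR are evaluated at the outlet concentration: r_N = 1.26×0.8450 = 1.065, r_P = 0.358×0.8450^2 = 0.2556.
Fraction of consumed M going to N: r_N/(r_N+r_P) = 0.8064.
C_N = 0.8064·C_{M0}·X = 0.8064×5.06×0.833 = 3.40 kmol/m³.

3.40 kmol/m³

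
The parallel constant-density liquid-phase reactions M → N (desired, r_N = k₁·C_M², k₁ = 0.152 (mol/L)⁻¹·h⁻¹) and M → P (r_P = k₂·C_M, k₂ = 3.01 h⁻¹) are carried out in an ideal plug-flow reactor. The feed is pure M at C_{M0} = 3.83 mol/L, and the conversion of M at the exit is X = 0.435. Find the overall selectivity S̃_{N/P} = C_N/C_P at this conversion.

C_M = C_{M0}(1−X) = 2.164 mol/L.
Along a PFR/batch, dC_P/dC_M = −r_P/(r_N+r_P) = −k₂/(k₂+k₁·C_M).
Integrating from C_{M0} to C_M: C_P = (3.01/0.152)·ln[(3.01+0.152·3.83)/(3.01+0.152·2.16)] = 19.80·ln(3.592/3.339) = 1.448 mol/L.
Then C_N = (C_{M0}−C_M) − C_P = 1.666 − 1.448 = 0.2184 mol/L.
S̃_{N/P} = C_N/C_P = 0.2184/1.448 = 0.151.

0.151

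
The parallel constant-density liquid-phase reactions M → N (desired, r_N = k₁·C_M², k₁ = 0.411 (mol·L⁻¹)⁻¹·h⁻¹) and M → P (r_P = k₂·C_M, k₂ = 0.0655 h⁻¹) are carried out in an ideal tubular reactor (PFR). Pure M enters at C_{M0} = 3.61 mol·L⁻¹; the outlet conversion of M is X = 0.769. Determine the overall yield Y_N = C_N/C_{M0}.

C_M = C_{M0}(1−X) = 0.8339 mol·L⁻¹.
Along a PFR/batch, dC_P/dC_M = −r_P/(r_N+r_P) = −k₂/(k₂+k₁·C_M).
Integrating from C_{M0} to C_M: C_P = (0.0655/0.411)·ln[(0.0655+0.411·3.61)/(0.0655+0.411·0.834)] = 0.1594·ln(1.549/0.4082) = 0.2125 mol·L⁻¹.
Then C_N = (C_{M0}−C_M) − C_P = 2.776 − 0.2125 = 2.564 mol·L⁻¹.
Y_N = C_N/C_{M0} = 2.564/3.61 = 0.710.

0.710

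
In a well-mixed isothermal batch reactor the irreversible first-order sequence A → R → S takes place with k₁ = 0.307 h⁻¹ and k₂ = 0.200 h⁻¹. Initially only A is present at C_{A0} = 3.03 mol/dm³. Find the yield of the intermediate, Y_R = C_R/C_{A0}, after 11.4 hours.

For first-order series with pure A initially, C_R(t) = k₁C_{A0}/(k₂−k₁)·(e^(−k₁t) − e^(−k₂t)).
e^(−k₁t) = e^(−0.307×11.4) = e^(−3.500) = 0.03020; e^(−k₂t) = e^(−2.280) = 0.1023.
C_R = 0.307×3.03/(0.200−0.307) × (0.03020−0.1023) = (-8.694)×(-0.07208) = 0.6266 mol/dm³.
Y_R = C_R/C_{A0} = 0.6266/3.03 = 0.207.

0.207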